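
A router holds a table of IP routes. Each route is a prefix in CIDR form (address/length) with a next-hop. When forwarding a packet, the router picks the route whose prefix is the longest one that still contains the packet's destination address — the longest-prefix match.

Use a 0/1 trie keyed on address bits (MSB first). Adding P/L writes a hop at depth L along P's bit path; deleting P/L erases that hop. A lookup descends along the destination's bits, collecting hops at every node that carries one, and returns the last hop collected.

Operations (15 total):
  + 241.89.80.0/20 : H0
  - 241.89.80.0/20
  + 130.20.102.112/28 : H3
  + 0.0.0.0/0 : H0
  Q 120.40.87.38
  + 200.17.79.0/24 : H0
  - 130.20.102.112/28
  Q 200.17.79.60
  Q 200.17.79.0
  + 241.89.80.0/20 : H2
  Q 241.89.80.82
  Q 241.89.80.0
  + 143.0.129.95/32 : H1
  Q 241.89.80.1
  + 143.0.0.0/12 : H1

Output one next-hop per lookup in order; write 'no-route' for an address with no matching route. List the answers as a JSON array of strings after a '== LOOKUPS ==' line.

Apply in order:
  + 241.89.80.0/20 (H0) depth=20
  - 241.89.80.0/20 clear@20
  + 130.20.102.112/28 (H3) depth=28
  + 0.0.0.0/0 (H0) depth=0
  Q 120.40.87.38: descend ε ; hops seen [H0] ; pick H0
  + 200.17.79.0/24 (H0) depth=24
  - 130.20.102.112/28 clear@28
  Q 200.17.79.60: descend 110010000001000101001111 ; hops seen [H0,H0] ; pick H0
  Q 200.17.79.0: descend 110010000001000101001111 ; hops seen [H0,H0] ; pick H0
  + 241.89.80.0/20 (H2) depth=20
  Q 241.89.80.82: descend 11110001010110010101 ; hops seen [H0,H2] ; pick H2
  Q 241.89.80.0: descend 11110001010110010101 ; hops seen [H0,H2] ; pick H2
  + 143.0.129.95/32 (H1) depth=32
  Q 241.89.80.1: descend 11110001010110010101 ; hops seen [H0,H2] ; pick H2
  + 143.0.0.0/12 (H1) depth=12

== LOOKUPS ==
["H0","H0","H0","H2","H2","H2"]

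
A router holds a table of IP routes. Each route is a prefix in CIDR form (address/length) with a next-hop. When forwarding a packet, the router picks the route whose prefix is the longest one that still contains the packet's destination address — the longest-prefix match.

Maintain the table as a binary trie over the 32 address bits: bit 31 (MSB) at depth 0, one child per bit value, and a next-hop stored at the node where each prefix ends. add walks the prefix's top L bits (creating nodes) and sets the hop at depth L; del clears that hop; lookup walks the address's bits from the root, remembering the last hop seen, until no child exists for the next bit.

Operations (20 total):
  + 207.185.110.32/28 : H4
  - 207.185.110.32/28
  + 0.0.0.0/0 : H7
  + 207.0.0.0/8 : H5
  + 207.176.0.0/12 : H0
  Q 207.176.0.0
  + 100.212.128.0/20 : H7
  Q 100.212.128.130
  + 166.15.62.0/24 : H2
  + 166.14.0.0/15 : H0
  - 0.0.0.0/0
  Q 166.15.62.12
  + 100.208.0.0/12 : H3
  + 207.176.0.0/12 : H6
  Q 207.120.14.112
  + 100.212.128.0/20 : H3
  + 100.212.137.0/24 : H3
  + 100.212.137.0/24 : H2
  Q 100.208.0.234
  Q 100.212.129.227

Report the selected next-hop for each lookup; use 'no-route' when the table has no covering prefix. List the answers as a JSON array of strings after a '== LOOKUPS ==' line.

Process each operation:
  add 207.185.110.32/28 -> H4 at depth 28
  del 207.185.110.32/28 (clear depth 28)
  add 0.0.0.0/0 -> H7 at depth 0
  add 207.0.0.0/8 -> H5 at depth 8
  add 207.176.0.0/12 -> H0 at depth 12
  lookup 207.176.0.0: bits 110011111011 walk d0:H7→d1:-→d2:-→d3:-→d4:-→d5:-→d6:-→d7:-→d8:H5→d9:-→d10:-→d11:-→d12:H0 -> H0
  add 100.212.128.0/20 -> H7 at depth 20
  lookup 100.212.128.130: bits 01100100110101001000 walk d0:H7→d1:-→d2:-→d3:-→d4:-→d5:-→d6:-→d7:-→d8:-→d9:-→d10:-→d11:-→d12:-→d13:-→d14:-→d15:-→d16:-→d17:-→d18:-→d19:-→d20:H7 -> H7
  add 166.15.62.0/24 -> H2 at depth 24
  add 166.14.0.0/15 -> H0 at depth 15
  del 0.0.0.0/0 (clear depth 0)
  lookup 166.15.62.12: bits 101001100000111100111110 walk d0:-→d1:-→d2:-→d3:-→d4:-→d5:-→d6:-→d7:-→d8:-→d9:-→d10:-→d11:-→d12:-→d13:-→d14:-→d15:H0→d16:-→d17:-→d18:-→d19:-→d20:-→d21:-→d22:-→d23:-→d24:H2 -> H2
  add 100.208.0.0/12 -> H3 at depth 12
  add 207.176.0.0/12 -> H6 at depth 12
  lookup 207.120.14.112: bits 11001111 walk d0:-→d1:-→d2:-→d3:-→d4:-→d5:-→d6:-→d7:-→d8:H5 -> H5
  add 100.212.128.0/20 -> H3 at depth 20
  add 100.212.137.0/24 -> H3 at depth 24
  add 100.212.137.0/24 -> H2 at depth 24
  lookup 100.208.0.234: bits 0110010011010 walk d0:-→d1:-→d2:-→d3:-→d4:-→d5:-→d6:-→d7:-→d8:-→d9:-→d10:-→d11:-→d12:H3→d13:- -> H3
  lookup 100.212.129.227: bits 01100100110101001000 walk d0:-→d1:-→d2:-→d3:-→d4:-→d5:-→d6:-→d7:-→d8:-→d9:-→d10:-→d11:-→d12:H3→d13:-→d14:-→d15:-→d16:-→d17:-→d18:-→d19:-→d20:H3 -> H3

== LOOKUPS ==
["H0","H7","H2","H5","H3","H3"]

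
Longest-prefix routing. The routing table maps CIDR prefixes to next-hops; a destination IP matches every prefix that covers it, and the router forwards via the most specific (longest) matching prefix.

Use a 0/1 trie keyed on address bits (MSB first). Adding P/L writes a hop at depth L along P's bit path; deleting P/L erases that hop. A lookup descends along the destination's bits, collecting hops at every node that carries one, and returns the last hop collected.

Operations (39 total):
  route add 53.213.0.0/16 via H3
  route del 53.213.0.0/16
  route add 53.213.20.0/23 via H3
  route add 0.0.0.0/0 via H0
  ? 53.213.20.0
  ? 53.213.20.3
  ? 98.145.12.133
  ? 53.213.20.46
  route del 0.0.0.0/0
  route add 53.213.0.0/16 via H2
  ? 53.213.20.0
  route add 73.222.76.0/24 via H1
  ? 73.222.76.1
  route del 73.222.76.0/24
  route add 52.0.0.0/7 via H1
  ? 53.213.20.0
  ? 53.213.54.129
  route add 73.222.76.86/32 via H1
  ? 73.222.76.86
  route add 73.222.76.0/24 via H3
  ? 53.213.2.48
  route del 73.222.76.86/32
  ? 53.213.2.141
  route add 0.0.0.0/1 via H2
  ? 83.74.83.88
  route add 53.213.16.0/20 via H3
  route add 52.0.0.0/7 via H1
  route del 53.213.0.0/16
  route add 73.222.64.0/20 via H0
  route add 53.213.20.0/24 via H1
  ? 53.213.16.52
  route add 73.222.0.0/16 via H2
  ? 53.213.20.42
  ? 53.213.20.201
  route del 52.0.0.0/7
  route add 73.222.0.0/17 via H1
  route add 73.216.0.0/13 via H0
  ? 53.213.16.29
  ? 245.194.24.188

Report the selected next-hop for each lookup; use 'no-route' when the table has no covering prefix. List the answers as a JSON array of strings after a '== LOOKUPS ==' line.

Apply in order:
  add 53.213.0.0/16 -> H3 at depth 16
  del 53.213.0.0/16 (clear depth 16)
  add 53.213.20.0/23 -> H3 at depth 23
  add 0.0.0.0/0 -> H0 at depth 0
  lookup 53.213.20.0: bits 00110101110101010001010 walk d0:H0→d1:-→d2:-→d3:-→d4:-→d5:-→d6:-→d7:-→d8:-→d9:-→d10:-→d11:-→d12:-→d13:-→d14:-→d15:-→d16:-→d17:-→d18:-→d19:-→d20:-→d21:-→d22:-→d23:H3 -> H3
  lookup 53.213.20.3: bits 00110101110101010001010 walk d0:H0→d1:-→d2:-→d3:-→d4:-→d5:-→d6:-→d7:-→d8:-→d9:-→d10:-→d11:-→d12:-→d13:-→d14:-→d15:-→d16:-→d17:-→d18:-→d19:-→d20:-→d21:-→d22:-→d23:H3 -> H3
  lookup 98.145.12.133: bits 0 walk d0:H0→d1:- -> H0
  lookup 53.213.20.46: bits 00110101110101010001010 walk d0:H0→d1:-→d2:-→d3:-→d4:-→d5:-→d6:-→d7:-→d8:-→d9:-→d10:-→d11:-→d12:-→d13:-→d14:-→d15:-→d16:-→d17:-→d18:-→d19:-→d20:-→d21:-→d22:-→d23:H3 -> H3
  del 0.0.0.0/0 (clear depth 0)
  add 53.213.0.0/16 -> H2 at depth 16
  lookup 53.213.20.0: bits 00110101110101010001010 walk d0:-→d1:-→d2:-→d3:-→d4:-→d5:-→d6:-→d7:-→d8:-→d9:-→d10:-→d11:-→d12:-→d13:-→d14:-→d15:-→d16:H2→d17:-→d18:-→d19:-→d20:-→d21:-→d22:-→d23:H3 -> H3
  add 73.222.76.0/24 -> H1 at depth 24
  lookup 73.222.76.1: bits 010010011101111001001100 walk d0:-→d1:-→d2:-→d3:-→d4:-→d5:-→d6:-→d7:-→d8:-→d9:-→d10:-→d11:-→d12:-→d13:-→d14:-→d15:-→d16:-→d17:-→d18:-→d19:-→d20:-→d21:-→d22:-→d23:-→d24:H1 -> H1
  del 73.222.76.0/24 (clear depth 24)
  add 52.0.0.0/7 -> H1 at depth 7
  lookup 53.213.20.0: bits 00110101110101010001010 walk d0:-→d1:-→d2:-→d3:-→d4:-→d5:-→d6:-→d7:H1→d8:-→d9:-→d10:-→d11:-→d12:-→d13:-→d14:-→d15:-→d16:H2→d17:-→d18:-→d19:-→d20:-→d21:-→d22:-→d23:H3 -> H3
  lookup 53.213.54.129: bits 001101011101010100 walk d0:-→d1:-→d2:-→d3:-→d4:-→d5:-→d6:-→d7:H1→d8:-→d9:-→d10:-→d11:-→d12:-→d13:-→d14:-→d15:-→d16:H2→d17:-→d18:- -> H2
  add 73.222.76.86/32 -> H1 at depth 32
  lookup 73.222.76.86: bits 01001001110111100100110001010110 walk d0:-→d1:-→d2:-→d3:-→d4:-→d5:-→d6:-→d7:-→d8:-→d9:-→d10:-→d11:-→d12:-→d13:-→d14:-→d15:-→d16:-→d17:-→d18:-→d19:-→d20:-→d21:-→d22:-→d23:-→d24:-→d25:-→d26:-→d27:-→d28:-→d29:-→d30:-→d31:-→d32:H1 -> H1
  add 73.222.76.0/24 -> H3 at depth 24
  lookup 53.213.2.48: bits 0011010111010101000 walk d0:-→d1:-→d2:-→d3:-→d4:-→d5:-→d6:-→d7:H1→d8:-→d9:-→d10:-→d11:-→d12:-→d13:-→d14:-→d15:-→d16:H2→d17:-→d18:-→d19:- -> H2
  del 73.222.76.86/32 (clear depth 32)
  lookup 53.213.2.141: bits 0011010111010101000 walk d0:-→d1:-→d2:-→d3:-→d4:-→d5:-→d6:-→d7:H1→d8:-→d9:-→d10:-→d11:-→d12:-→d13:-→d14:-→d15:-→d16:H2→d17:-→d18:-→d19:- -> H2
  add 0.0.0.0/1 -> H2 at depth 1
  lookup 83.74.83.88: bits 010 walk d0:-→d1:H2→d2:-→d3:- -> H2
  add 53.213.16.0/20 -> H3 at depth 20
  add 52.0.0.0/7 -> H1 at depth 7
  del 53.213.0.0/16 (clear depth 16)
  add 73.222.64.0/20 -> H0 at depth 20
  add 53.213.20.0/24 -> H1 at depth 24
  lookup 53.213.16.52: bits 001101011101010100010 walk d0:-→d1:H2→d2:-→d3:-→d4:-→d5:-→d6:-→d7:H1→d8:-→d9:-→d10:-→d11:-→d12:-→d13:-→d14:-→d15:-→d16:-→d17:-→d18:-→d19:-→d20:H3→d21:- -> H3
  add 73.222.0.0/16 -> H2 at depth 16
  lookup 53.213.20.42: bits 001101011101010100010100 walk d0:-→d1:H2→d2:-→d3:-→d4:-→d5:-→d6:-→d7:H1→d8:-→d9:-→d10:-→d11:-→d12:-→d13:-→d14:-→d15:-→d16:-→d17:-→d18:-→d19:-→d20:H3→d21:-→d22:-→d23:H3→d24:H1 -> H1
  lookup 53.213.20.201: bits 001101011101010100010100 walk d0:-→d1:H2→d2:-→d3:-→d4:-→d5:-→d6:-→d7:H1→d8:-→d9:-→d10:-→d11:-→d12:-→d13:-→d14:-→d15:-→d16:-→d17:-→d18:-→d19:-→d20:H3→d21:-→d22:-→d23:H3→d24:H1 -> H1
  del 52.0.0.0/7 (clear depth 7)
  add 73.222.0.0/17 -> H1 at depth 17
  add 73.216.0.0/13 -> H0 at depth 13
  lookup 53.213.16.29: bits 001101011101010100010 walk d0:-→d1:H2→d2:-→d3:-→d4:-→d5:-→d6:-→d7:-→d8:-→d9:-→d10:-→d11:-→d12:-→d13:-→d14:-→d15:-→d16:-→d17:-→d18:-→d19:-→d20:H3→d21:- -> H3
  lookup 245.194.24.188: bits ε walk d0:- -> no-route

== LOOKUPS ==
["H3","H3","H0","H3","H3","H1","H3","H2","H1","H2","H2","H2","H3","H1","H1","H3","no-route"]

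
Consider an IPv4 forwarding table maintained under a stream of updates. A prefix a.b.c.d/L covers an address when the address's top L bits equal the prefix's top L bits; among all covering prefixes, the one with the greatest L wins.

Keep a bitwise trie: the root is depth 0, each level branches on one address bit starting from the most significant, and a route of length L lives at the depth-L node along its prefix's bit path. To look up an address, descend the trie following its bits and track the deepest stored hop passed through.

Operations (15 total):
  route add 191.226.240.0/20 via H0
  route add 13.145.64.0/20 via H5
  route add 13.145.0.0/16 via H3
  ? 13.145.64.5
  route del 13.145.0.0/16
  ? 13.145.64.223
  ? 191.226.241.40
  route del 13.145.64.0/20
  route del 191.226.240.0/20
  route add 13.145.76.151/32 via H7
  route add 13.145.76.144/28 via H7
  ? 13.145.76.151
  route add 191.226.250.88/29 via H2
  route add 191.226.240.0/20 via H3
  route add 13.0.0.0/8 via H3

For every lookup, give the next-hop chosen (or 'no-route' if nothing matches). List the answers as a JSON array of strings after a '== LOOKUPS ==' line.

Apply in order:
  + 191.226.240.0/20 (H0) depth=20
  + 13.145.64.0/20 (H5) depth=20
  + 13.145.0.0/16 (H3) depth=16
  Q 13.145.64.5: descend 00001101100100010100 ; hops seen [H3,H5] ; pick H5
  del 13.145.0.0/16 (clear depth 16)
  Q 13.145.64.223: descend 00001101100100010100 ; hops seen [H5] ; pick H5
  Q 191.226.241.40: descend 10111111111000101111 ; hops seen [H0] ; pick H0
  del 13.145.64.0/20 (clear depth 20)
  del 191.226.240.0/20 (clear depth 20)
  + 13.145.76.151/32 (H7) depth=32
  + 13.145.76.144/28 (H7) depth=28
  Q 13.145.76.151: descend 00001101100100010100110010010111 ; hops seen [H7,H7] ; pick H7
  + 191.226.250.88/29 (H2) depth=29
  + 191.226.240.0/20 (H3) depth=20
  + 13.0.0.0/8 (H3) depth=8

== LOOKUPS ==
["H5","H5","H0","H7"]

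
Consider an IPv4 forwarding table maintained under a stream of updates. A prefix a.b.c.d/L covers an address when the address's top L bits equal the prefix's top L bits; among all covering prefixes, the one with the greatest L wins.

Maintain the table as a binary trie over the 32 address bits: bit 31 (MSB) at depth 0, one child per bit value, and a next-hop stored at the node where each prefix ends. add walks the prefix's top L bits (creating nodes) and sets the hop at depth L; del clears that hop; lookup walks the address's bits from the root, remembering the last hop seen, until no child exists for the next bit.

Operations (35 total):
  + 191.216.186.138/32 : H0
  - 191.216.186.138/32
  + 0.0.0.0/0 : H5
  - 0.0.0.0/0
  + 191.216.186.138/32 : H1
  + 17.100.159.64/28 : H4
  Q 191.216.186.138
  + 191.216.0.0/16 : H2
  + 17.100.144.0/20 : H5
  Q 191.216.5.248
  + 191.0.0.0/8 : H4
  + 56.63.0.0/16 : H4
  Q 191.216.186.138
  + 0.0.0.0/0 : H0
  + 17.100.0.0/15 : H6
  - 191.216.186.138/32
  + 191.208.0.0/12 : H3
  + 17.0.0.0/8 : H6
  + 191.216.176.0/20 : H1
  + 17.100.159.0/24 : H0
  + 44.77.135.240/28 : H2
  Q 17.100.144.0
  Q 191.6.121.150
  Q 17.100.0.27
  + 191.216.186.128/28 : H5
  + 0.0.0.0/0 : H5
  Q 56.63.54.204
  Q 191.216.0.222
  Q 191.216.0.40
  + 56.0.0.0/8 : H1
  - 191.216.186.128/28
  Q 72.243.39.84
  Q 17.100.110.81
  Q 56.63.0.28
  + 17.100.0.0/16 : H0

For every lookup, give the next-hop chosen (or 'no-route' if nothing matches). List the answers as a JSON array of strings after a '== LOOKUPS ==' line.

Process each operation:
  add 191.216.186.138/32 -> H0 at depth 32
  - 191.216.186.138/32 clear@32
  add 0.0.0.0/0 -> H5 at depth 0
  - 0.0.0.0/0 clear@0
  add 191.216.186.138/32 -> H1 at depth 32
  add 17.100.159.64/28 -> H4 at depth 28
  lookup 191.216.186.138: bits 10111111110110001011101010001010 walk d0:-→d1:-→d2:-→d3:-→d4:-→d5:-→d6:-→d7:-→d8:-→d9:-→d10:-→d11:-→d12:-→d13:-→d14:-→d15:-→d16:-→d17:-→d18:-→d19:-→d20:-→d21:-→d22:-→d23:-→d24:-→d25:-→d26:-→d27:-→d28:-→d29:-→d30:-→d31:-→d32:H1 -> H1
  add 191.216.0.0/16 -> H2 at depth 16
  add 17.100.144.0/20 -> H5 at depth 20
  lookup 191.216.5.248: bits 1011111111011000 walk d0:-→d1:-→d2:-→d3:-→d4:-→d5:-→d6:-→d7:-→d8:-→d9:-→d10:-→d11:-→d12:-→d13:-→d14:-→d15:-→d16:H2 -> H2
  add 191.0.0.0/8 -> H4 at depth 8
  add 56.63.0.0/16 -> H4 at depth 16
  lookup 191.216.186.138: bits 10111111110110001011101010001010 walk d0:-→d1:-→d2:-→d3:-→d4:-→d5:-→d6:-→d7:-→d8:H4→d9:-→d10:-→d11:-→d12:-→d13:-→d14:-→d15:-→d16:H2→d17:-→d18:-→d19:-→d20:-→d21:-→d22:-→d23:-→d24:-→d25:-→d26:-→d27:-→d28:-→d29:-→d30:-→d31:-→d32:H1 -> H1
  add 0.0.0.0/0 -> H0 at depth 0
  add 17.100.0.0/15 -> H6 at depth 15
  - 191.216.186.138/32 clear@32
  add 191.208.0.0/12 -> H3 at depth 12
  add 17.0.0.0/8 -> H6 at depth 8
  add 191.216.176.0/20 -> H1 at depth 20
  add 17.100.159.0/24 -> H0 at depth 24
  add 44.77.135.240/28 -> H2 at depth 28
  lookup 17.100.144.0: bits 00010001011001001001 walk d0:H0→d1:-→d2:-→d3:-→d4:-→d5:-→d6:-→d7:-→d8:H6→d9:-→d10:-→d11:-→d12:-→d13:-→d14:-→d15:H6→d16:-→d17:-→d18:-→d19:-→d20:H5 -> H5
  lookup 191.6.121.150: bits 10111111 walk d0:H0→d1:-→d2:-→d3:-→d4:-→d5:-→d6:-→d7:-→d8:H4 -> H4
  lookup 17.100.0.27: bits 0001000101100100 walk d0:H0→d1:-→d2:-→d3:-→d4:-→d5:-→d6:-→d7:-→d8:H6→d9:-→d10:-→d11:-→d12:-→d13:-→d14:-→d15:H6→d16:- -> H6
  add 191.216.186.128/28 -> H5 at depth 28
  add 0.0.0.0/0 -> H5 at depth 0
  lookup 56.63.54.204: bits 0011100000111111 walk d0:H5→d1:-→d2:-→d3:-→d4:-→d5:-→d6:-→d7:-→d8:-→d9:-→d10:-→d11:-→d12:-→d13:-→d14:-→d15:-→d16:H4 -> H4
  lookup 191.216.0.222: bits 1011111111011000 walk d0:H5→d1:-→d2:-→d3:-→d4:-→d5:-→d6:-→d7:-→d8:H4→d9:-→d10:-→d11:-→d12:H3→d13:-→d14:-→d15:-→d16:H2 -> H2
  lookup 191.216.0.40: bits 1011111111011000 walk d0:H5→d1:-→d2:-→d3:-→d4:-→d5:-→d6:-→d7:-→d8:H4→d9:-→d10:-→d11:-→d12:H3→d13:-→d14:-→d15:-→d16:H2 -> H2
  add 56.0.0.0/8 -> H1 at depth 8
  - 191.216.186.128/28 clear@28
  lookup 72.243.39.84: bits 0 walk d0:H5→d1:- -> H5
  lookup 17.100.110.81: bits 0001000101100100 walk d0:H5→d1:-→d2:-→d3:-→d4:-→d5:-→d6:-→d7:-→d8:H6→d9:-→d10:-→d11:-→d12:-→d13:-→d14:-→d15:H6→d16:- -> H6
  lookup 56.63.0.28: bits 0011100000111111 walk d0:H5→d1:-→d2:-→d3:-→d4:-→d5:-→d6:-→d7:-→d8:H1→d9:-→d10:-→d11:-→d12:-→d13:-→d14:-→d15:-→d16:H4 -> H4
  add 17.100.0.0/16 -> H0 at depth 16

== LOOKUPS ==
["H1","H2","H1","H5","H4","H6","H4","H2","H2","H5","H6","H4"]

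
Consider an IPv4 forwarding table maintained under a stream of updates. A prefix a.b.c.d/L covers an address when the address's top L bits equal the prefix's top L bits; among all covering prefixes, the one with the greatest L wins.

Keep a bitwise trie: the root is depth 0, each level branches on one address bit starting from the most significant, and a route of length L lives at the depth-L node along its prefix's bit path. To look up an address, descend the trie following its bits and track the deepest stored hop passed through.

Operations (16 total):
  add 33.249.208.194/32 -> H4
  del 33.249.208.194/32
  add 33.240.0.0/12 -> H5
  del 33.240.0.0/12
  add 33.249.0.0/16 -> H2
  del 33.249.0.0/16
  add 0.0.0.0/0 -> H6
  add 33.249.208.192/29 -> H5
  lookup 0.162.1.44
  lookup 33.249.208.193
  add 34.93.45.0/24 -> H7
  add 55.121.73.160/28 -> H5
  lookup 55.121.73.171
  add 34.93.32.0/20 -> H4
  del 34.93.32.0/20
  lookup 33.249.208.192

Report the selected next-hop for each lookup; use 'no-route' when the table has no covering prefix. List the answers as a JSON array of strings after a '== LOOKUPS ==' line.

Process each operation:
  add 33.249.208.194/32 -> H4 at depth 32
  - 33.249.208.194/32 clear@32
  add 33.240.0.0/12 -> H5 at depth 12
  - 33.240.0.0/12 clear@12
  add 33.249.0.0/16 -> H2 at depth 16
  - 33.249.0.0/16 clear@16
  add 0.0.0.0/0 -> H6 at depth 0
  add 33.249.208.192/29 -> H5 at depth 29
  lookup 0.162.1.44: bits 00 walk d0:H6→d1:-→d2:- -> H6
  lookup 33.249.208.193: bits 001000011111100111010000110000 walk d0:H6→d1:-→d2:-→d3:-→d4:-→d5:-→d6:-→d7:-→d8:-→d9:-→d10:-→d11:-→d12:-→d13:-→d14:-→d15:-→d16:-→d17:-→d18:-→d19:-→d20:-→d21:-→d22:-→d23:-→d24:-→d25:-→d26:-→d27:-→d28:-→d29:H5→d30:- -> H5
  add 34.93.45.0/24 -> H7 at depth 24
  add 55.121.73.160/28 -> H5 at depth 28
  lookup 55.121.73.171: bits 0011011101111001010010011010 walk d0:H6→d1:-→d2:-→d3:-→d4:-→d5:-→d6:-→d7:-→d8:-→d9:-→d10:-→d11:-→d12:-→d13:-→d14:-→d15:-→d16:-→d17:-→d18:-→d19:-→d20:-→d21:-→d22:-→d23:-→d24:-→d25:-→d26:-→d27:-→d28:H5 -> H5
  add 34.93.32.0/20 -> H4 at depth 20
  - 34.93.32.0/20 clear@20
  lookup 33.249.208.192: bits 001000011111100111010000110000 walk d0:H6→d1:-→d2:-→d3:-→d4:-→d5:-→d6:-→d7:-→d8:-→d9:-→d10:-→d11:-→d12:-→d13:-→d14:-→d15:-→d16:-→d17:-→d18:-→d19:-→d20:-→d21:-→d22:-→d23:-→d24:-→d25:-→d26:-→d27:-→d28:-→d29:H5→d30:- -> H5

== LOOKUPS ==
["H6","H5","H5","H5"]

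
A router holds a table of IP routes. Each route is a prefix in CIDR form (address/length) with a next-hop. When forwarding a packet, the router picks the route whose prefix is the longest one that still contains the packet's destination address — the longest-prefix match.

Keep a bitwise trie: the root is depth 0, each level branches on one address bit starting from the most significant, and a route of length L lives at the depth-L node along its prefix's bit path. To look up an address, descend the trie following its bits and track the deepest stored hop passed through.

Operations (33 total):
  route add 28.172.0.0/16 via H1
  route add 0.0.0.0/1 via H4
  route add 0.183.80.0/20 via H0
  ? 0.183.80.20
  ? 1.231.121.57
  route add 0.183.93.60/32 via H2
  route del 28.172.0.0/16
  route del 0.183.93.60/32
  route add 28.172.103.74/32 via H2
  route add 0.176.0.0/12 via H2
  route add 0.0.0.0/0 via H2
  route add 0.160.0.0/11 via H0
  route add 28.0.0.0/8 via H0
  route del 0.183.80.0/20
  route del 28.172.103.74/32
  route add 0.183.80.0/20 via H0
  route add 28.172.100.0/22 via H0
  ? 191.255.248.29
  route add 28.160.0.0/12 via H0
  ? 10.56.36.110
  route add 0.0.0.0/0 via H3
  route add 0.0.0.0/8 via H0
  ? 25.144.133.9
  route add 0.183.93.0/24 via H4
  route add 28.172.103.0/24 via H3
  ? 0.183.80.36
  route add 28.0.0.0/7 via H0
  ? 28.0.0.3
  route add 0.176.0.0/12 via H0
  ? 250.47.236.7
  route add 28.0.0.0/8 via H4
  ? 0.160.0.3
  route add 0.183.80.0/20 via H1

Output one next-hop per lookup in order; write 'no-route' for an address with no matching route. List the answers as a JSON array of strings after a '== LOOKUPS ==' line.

Apply in order:
  + 28.172.0.0/16 (H1) depth=16
  + 0.0.0.0/1 (H4) depth=1
  + 0.183.80.0/20 (H0) depth=20
  lookup 0.183.80.20: bits 00000000101101110101 walk d0:-→d1:H4→d2:-→d3:-→d4:-→d5:-→d6:-→d7:-→d8:-→d9:-→d10:-→d11:-→d12:-→d13:-→d14:-→d15:-→d16:-→d17:-→d18:-→d19:-→d20:H0 -> H0
  lookup 1.231.121.57: bits 0000000 walk d0:-→d1:H4→d2:-→d3:-→d4:-→d5:-→d6:-→d7:- -> H4
  + 0.183.93.60/32 (H2) depth=32
  - 28.172.0.0/16 clear@16
  - 0.183.93.60/32 clear@32
  + 28.172.103.74/32 (H2) depth=32
  + 0.176.0.0/12 (H2) depth=12
  + 0.0.0.0/0 (H2) depth=0
  + 0.160.0.0/11 (H0) depth=11
  + 28.0.0.0/8 (H0) depth=8
  - 0.183.80.0/20 clear@20
  - 28.172.103.74/32 clear@32
  + 0.183.80.0/20 (H0) depth=20
  + 28.172.100.0/22 (H0) depth=22
  lookup 191.255.248.29: bits ε walk d0:H2 -> H2
  + 28.160.0.0/12 (H0) depth=12
  lookup 10.56.36.110: bits 0000 walk d0:H2→d1:H4→d2:-→d3:-→d4:- -> H4
  + 0.0.0.0/0 (H3) depth=0
  + 0.0.0.0/8 (H0) depth=8
  lookup 25.144.133.9: bits 00011 walk d0:H3→d1:H4→d2:-→d3:-→d4:-→d5:- -> H4
  + 0.183.93.0/24 (H4) depth=24
  + 28.172.103.0/24 (H3) depth=24
  lookup 0.183.80.36: bits 00000000101101110101 walk d0:H3→d1:H4→d2:-→d3:-→d4:-→d5:-→d6:-→d7:-→d8:H0→d9:-→d10:-→d11:H0→d12:H2→d13:-→d14:-→d15:-→d16:-→d17:-→d18:-→d19:-→d20:H0 -> H0
  + 28.0.0.0/7 (H0) depth=7
  lookup 28.0.0.3: bits 00011100 walk d0:H3→d1:H4→d2:-→d3:-→d4:-→d5:-→d6:-→d7:H0→d8:H0 -> H0
  + 0.176.0.0/12 (H0) depth=12
  lookup 250.47.236.7: bits ε walk d0:H3 -> H3
  + 28.0.0.0/8 (H4) depth=8
  lookup 0.160.0.3: bits 00000000101 walk d0:H3→d1:H4→d2:-→d3:-→d4:-→d5:-→d6:-→d7:-→d8:H0→d9:-→d10:-→d11:H0 -> H0
  + 0.183.80.0/20 (H1) depth=20

== LOOKUPS ==
["H0","H4","H2","H4","H4","H0","H0","H3","H0"]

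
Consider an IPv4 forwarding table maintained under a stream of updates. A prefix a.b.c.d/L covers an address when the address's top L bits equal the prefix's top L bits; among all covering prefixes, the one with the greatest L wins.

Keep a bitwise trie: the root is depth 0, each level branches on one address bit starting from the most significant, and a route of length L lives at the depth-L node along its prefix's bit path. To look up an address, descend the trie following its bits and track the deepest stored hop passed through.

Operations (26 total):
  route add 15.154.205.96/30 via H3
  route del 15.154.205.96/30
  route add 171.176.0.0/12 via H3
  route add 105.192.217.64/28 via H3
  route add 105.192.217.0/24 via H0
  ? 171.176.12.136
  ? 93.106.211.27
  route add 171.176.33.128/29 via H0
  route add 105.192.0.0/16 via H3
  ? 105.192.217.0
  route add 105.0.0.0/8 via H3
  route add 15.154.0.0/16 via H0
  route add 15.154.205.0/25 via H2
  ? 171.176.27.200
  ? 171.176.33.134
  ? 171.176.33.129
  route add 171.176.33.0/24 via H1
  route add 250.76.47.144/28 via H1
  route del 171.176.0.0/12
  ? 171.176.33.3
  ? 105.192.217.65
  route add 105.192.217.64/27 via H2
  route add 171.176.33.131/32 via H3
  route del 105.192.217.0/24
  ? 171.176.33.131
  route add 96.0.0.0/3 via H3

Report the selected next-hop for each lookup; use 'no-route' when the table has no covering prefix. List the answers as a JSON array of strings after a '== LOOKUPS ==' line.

Trace:
  + 15.154.205.96/30 (H3) depth=30
  - 15.154.205.96/30 clear@30
  + 171.176.0.0/12 (H3) depth=12
  + 105.192.217.64/28 (H3) depth=28
  + 105.192.217.0/24 (H0) depth=24
  lookup 171.176.12.136: bits 101010111011 walk d0:-→d1:-→d2:-→d3:-→d4:-→d5:-→d6:-→d7:-→d8:-→d9:-→d10:-→d11:-→d12:H3 -> H3
  lookup 93.106.211.27: bits 01 walk d0:-→d1:-→d2:- -> no-route
  + 171.176.33.128/29 (H0) depth=29
  + 105.192.0.0/16 (H3) depth=16
  lookup 105.192.217.0: bits 0110100111000000110110010 walk d0:-→d1:-→d2:-→d3:-→d4:-→d5:-→d6:-→d7:-→d8:-→d9:-→d10:-→d11:-→d12:-→d13:-→d14:-→d15:-→d16:H3→d17:-→d18:-→d19:-→d20:-→d21:-→d22:-→d23:-→d24:H0→d25:- -> H0
  + 105.0.0.0/8 (H3) depth=8
  + 15.154.0.0/16 (H0) depth=16
  + 15.154.205.0/25 (H2) depth=25
  lookup 171.176.27.200: bits 101010111011000000 walk d0:-→d1:-→d2:-→d3:-→d4:-→d5:-→d6:-→d7:-→d8:-→d9:-→d10:-→d11:-→d12:H3→d13:-→d14:-→d15:-→d16:-→d17:-→d18:- -> H3
  lookup 171.176.33.134: bits 10101011101100000010000110000 walk d0:-→d1:-→d2:-→d3:-→d4:-→d5:-→d6:-→d7:-→d8:-→d9:-→d10:-→d11:-→d12:H3→d13:-→d14:-→d15:-→d16:-→d17:-→d18:-→d19:-→d20:-→d21:-→d22:-→d23:-→d24:-→d25:-→d26:-→d27:-→d28:-→d29:H0 -> H0
  lookup 171.176.33.129: bits 10101011101100000010000110000 walk d0:-→d1:-→d2:-→d3:-→d4:-→d5:-→d6:-→d7:-→d8:-→d9:-→d10:-→d11:-→d12:H3→d13:-→d14:-→d15:-→d16:-→d17:-→d18:-→d19:-→d20:-→d21:-→d22:-→d23:-→d24:-→d25:-→d26:-→d27:-→d28:-→d29:H0 -> H0
  + 171.176.33.0/24 (H1) depth=24
  + 250.76.47.144/28 (H1) depth=28
  - 171.176.0.0/12 clear@12
  lookup 171.176.33.3: bits 101010111011000000100001 walk d0:-→d1:-→d2:-→d3:-→d4:-→d5:-→d6:-→d7:-→d8:-→d9:-→d10:-→d11:-→d12:-→d13:-→d14:-→d15:-→d16:-→d17:-→d18:-→d19:-→d20:-→d21:-→d22:-→d23:-→d24:H1 -> H1
  lookup 105.192.217.65: bits 0110100111000000110110010100 walk d0:-→d1:-→d2:-→d3:-→d4:-→d5:-→d6:-→d7:-→d8:H3→d9:-→d10:-→d11:-→d12:-→d13:-→d14:-→d15:-→d16:H3→d17:-→d18:-→d19:-→d20:-→d21:-→d22:-→d23:-→d24:H0→d25:-→d26:-→d27:-→d28:H3 -> H3
  + 105.192.217.64/27 (H2) depth=27
  + 171.176.33.131/32 (H3) depth=32
  - 105.192.217.0/24 clear@24
  lookup 171.176.33.131: bits 10101011101100000010000110000011 walk d0:-→d1:-→d2:-→d3:-→d4:-→d5:-→d6:-→d7:-→d8:-→d9:-→d10:-→d11:-→d12:-→d13:-→d14:-→d15:-→d16:-→d17:-→d18:-→d19:-→d20:-→d21:-→d22:-→d23:-→d24:H1→d25:-→d26:-→d27:-→d28:-→d29:H0→d30:-→d31:-→d32:H3 -> H3
  + 96.0.0.0/3 (H3) depth=3

== LOOKUPS ==
["H3","no-route","H0","H3","H0","H0","H1","H3","H3"]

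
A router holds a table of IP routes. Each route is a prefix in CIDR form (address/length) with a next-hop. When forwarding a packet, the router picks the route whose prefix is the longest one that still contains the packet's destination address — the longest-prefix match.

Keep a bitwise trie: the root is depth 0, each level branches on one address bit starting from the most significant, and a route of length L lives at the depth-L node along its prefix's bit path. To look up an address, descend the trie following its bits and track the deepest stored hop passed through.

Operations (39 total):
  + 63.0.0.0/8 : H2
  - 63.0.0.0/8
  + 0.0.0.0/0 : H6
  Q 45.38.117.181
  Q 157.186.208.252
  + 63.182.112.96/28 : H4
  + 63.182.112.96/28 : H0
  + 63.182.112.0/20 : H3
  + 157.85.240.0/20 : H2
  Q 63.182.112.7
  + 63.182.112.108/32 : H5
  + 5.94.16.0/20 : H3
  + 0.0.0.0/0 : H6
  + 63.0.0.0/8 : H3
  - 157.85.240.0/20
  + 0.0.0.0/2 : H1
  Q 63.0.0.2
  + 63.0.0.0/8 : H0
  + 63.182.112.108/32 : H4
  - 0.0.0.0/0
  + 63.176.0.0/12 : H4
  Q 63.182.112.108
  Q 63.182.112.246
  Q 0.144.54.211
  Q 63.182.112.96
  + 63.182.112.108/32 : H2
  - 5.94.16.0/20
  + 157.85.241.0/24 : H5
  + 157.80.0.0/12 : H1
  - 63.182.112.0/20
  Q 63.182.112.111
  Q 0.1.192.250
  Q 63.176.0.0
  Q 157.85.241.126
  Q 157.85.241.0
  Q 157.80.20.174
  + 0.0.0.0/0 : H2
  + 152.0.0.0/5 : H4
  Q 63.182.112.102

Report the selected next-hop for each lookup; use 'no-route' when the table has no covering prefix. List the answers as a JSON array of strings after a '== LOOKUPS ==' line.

Apply in order:
  + 63.0.0.0/8 (H2) depth=8
  del 63.0.0.0/8 (clear depth 8)
  + 0.0.0.0/0 (H6) depth=0
  ? 45.38.117.181  path d0:H6→d1:-→d2:-→d3:-  best=H6
  ? 157.186.208.252  path d0:H6  best=H6
  + 63.182.112.96/28 (H4) depth=28
  + 63.182.112.96/28 (H0) depth=28
  + 63.182.112.0/20 (H3) depth=20
  + 157.85.240.0/20 (H2) depth=20
  ? 63.182.112.7  path d0:H6→d1:-→d2:-→d3:-→d4:-→d5:-→d6:-→d7:-→d8:-→d9:-→d10:-→d11:-→d12:-→d13:-→d14:-→d15:-→d16:-→d17:-→d18:-→d19:-→d20:H3→d21:-→d22:-→d23:-→d24:-→d25:-  best=H3
  + 63.182.112.108/32 (H5) depth=32
  + 5.94.16.0/20 (H3) depth=20
  + 0.0.0.0/0 (H6) depth=0
  + 63.0.0.0/8 (H3) depth=8
  del 157.85.240.0/20 (clear depth 20)
  + 0.0.0.0/2 (H1) depth=2
  ? 63.0.0.2  path d0:H6→d1:-→d2:H1→d3:-→d4:-→d5:-→d6:-→d7:-→d8:H3  best=H3
  + 63.0.0.0/8 (H0) depth=8
  + 63.182.112.108/32 (H4) depth=32
  del 0.0.0.0/0 (clear depth 0)
  + 63.176.0.0/12 (H4) depth=12
  ? 63.182.112.108  path d0:-→d1:-→d2:H1→d3:-→d4:-→d5:-→d6:-→d7:-→d8:H0→d9:-→d10:-→d11:-→d12:H4→d13:-→d14:-→d15:-→d16:-→d17:-→d18:-→d19:-→d20:H3→d21:-→d22:-→d23:-→d24:-→d25:-→d26:-→d27:-→d28:H0→d29:-→d30:-→d31:-→d32:H4  best=H4
  ? 63.182.112.246  path d0:-→d1:-→d2:H1→d3:-→d4:-→d5:-→d6:-→d7:-→d8:H0→d9:-→d10:-→d11:-→d12:H4→d13:-→d14:-→d15:-→d16:-→d17:-→d18:-→d19:-→d20:H3→d21:-→d22:-→d23:-→d24:-  best=H3
  ? 0.144.54.211  path d0:-→d1:-→d2:H1→d3:-→d4:-→d5:-  best=H1
  ? 63.182.112.96  path d0:-→d1:-→d2:H1→d3:-→d4:-→d5:-→d6:-→d7:-→d8:H0→d9:-→d10:-→d11:-→d12:H4→d13:-→d14:-→d15:-→d16:-→d17:-→d18:-→d19:-→d20:H3→d21:-→d22:-→d23:-→d24:-→d25:-→d26:-→d27:-→d28:H0  best=H0
  + 63.182.112.108/32 (H2) depth=32
  del 5.94.16.0/20 (clear depth 20)
  + 157.85.241.0/24 (H5) depth=24
  + 157.80.0.0/12 (H1) depth=12
  del 63.182.112.0/20 (clear depth 20)
  ? 63.182.112.111  path d0:-→d1:-→d2:H1→d3:-→d4:-→d5:-→d6:-→d7:-→d8:H0→d9:-→d10:-→d11:-→d12:H4→d13:-→d14:-→d15:-→d16:-→d17:-→d18:-→d19:-→d20:-→d21:-→d22:-→d23:-→d24:-→d25:-→d26:-→d27:-→d28:H0→d29:-→d30:-  best=H0
  ? 0.1.192.250  path d0:-→d1:-→d2:H1→d3:-→d4:-→d5:-  best=H1
  ? 63.176.0.0  path d0:-→d1:-→d2:H1→d3:-→d4:-→d5:-→d6:-→d7:-→d8:H0→d9:-→d10:-→d11:-→d12:H4→d13:-  best=H4
  ? 157.85.241.126  path d0:-→d1:-→d2:-→d3:-→d4:-→d5:-→d6:-→d7:-→d8:-→d9:-→d10:-→d11:-→d12:H1→d13:-→d14:-→d15:-→d16:-→d17:-→d18:-→d19:-→d20:-→d21:-→d22:-→d23:-→d24:H5  best=H5
  ? 157.85.241.0  path d0:-→d1:-→d2:-→d3:-→d4:-→d5:-→d6:-→d7:-→d8:-→d9:-→d10:-→d11:-→d12:H1→d13:-→d14:-→d15:-→d16:-→d17:-→d18:-→d19:-→d20:-→d21:-→d22:-→d23:-→d24:H5  best=H5
  ? 157.80.20.174  path d0:-→d1:-→d2:-→d3:-→d4:-→d5:-→d6:-→d7:-→d8:-→d9:-→d10:-→d11:-→d12:H1→d13:-  best=H1
  + 0.0.0.0/0 (H2) depth=0
  + 152.0.0.0/5 (H4) depth=5
  ? 63.182.112.102  path d0:H2→d1:-→d2:H1→d3:-→d4:-→d5:-→d6:-→d7:-→d8:H0→d9:-→d10:-→d11:-→d12:H4→d13:-→d14:-→d15:-→d16:-→d17:-→d18:-→d19:-→d20:-→d21:-→d22:-→d23:-→d24:-→d25:-→d26:-→d27:-→d28:H0  best=H0

== LOOKUPS ==
["H6","H6","H3","H3","H4","H3","H1","H0","H0","H1","H4","H5","H5","H1","H0"]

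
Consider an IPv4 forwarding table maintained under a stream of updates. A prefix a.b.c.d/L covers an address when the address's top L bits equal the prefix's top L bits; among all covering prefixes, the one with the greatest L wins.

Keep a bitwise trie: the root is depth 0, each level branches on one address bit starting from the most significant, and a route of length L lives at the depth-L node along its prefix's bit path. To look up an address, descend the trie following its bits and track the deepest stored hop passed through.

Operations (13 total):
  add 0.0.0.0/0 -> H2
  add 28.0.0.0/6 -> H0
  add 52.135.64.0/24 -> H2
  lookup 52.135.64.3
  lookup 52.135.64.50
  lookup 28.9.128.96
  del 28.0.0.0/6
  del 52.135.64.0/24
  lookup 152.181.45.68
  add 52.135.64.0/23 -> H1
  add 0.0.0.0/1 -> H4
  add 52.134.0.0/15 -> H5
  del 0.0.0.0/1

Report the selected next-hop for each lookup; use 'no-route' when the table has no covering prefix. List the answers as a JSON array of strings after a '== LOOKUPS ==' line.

Process each operation:
  + 0.0.0.0/0 (H2) depth=0
  + 28.0.0.0/6 (H0) depth=6
  + 52.135.64.0/24 (H2) depth=24
  lookup 52.135.64.3: bits 001101001000011101000000 walk d0:H2→d1:-→d2:-→d3:-→d4:-→d5:-→d6:-→d7:-→d8:-→d9:-→d10:-→d11:-→d12:-→d13:-→d14:-→d15:-→d16:-→d17:-→d18:-→d19:-→d20:-→d21:-→d22:-→d23:-→d24:H2 -> H2
  lookup 52.135.64.50: bits 001101001000011101000000 walk d0:H2→d1:-→d2:-→d3:-→d4:-→d5:-→d6:-→d7:-→d8:-→d9:-→d10:-→d11:-→d12:-→d13:-→d14:-→d15:-→d16:-→d17:-→d18:-→d19:-→d20:-→d21:-→d22:-→d23:-→d24:H2 -> H2
  lookup 28.9.128.96: bits 000111 walk d0:H2→d1:-→d2:-→d3:-→d4:-→d5:-→d6:H0 -> H0
  - 28.0.0.0/6 clear@6
  - 52.135.64.0/24 clear@24
  lookup 152.181.45.68: bits ε walk d0:H2 -> H2
  + 52.135.64.0/23 (H1) depth=23
  + 0.0.0.0/1 (H4) depth=1
  + 52.134.0.0/15 (H5) depth=15
  - 0.0.0.0/1 clear@1

== LOOKUPS ==
["H2","H2","H0","H2"]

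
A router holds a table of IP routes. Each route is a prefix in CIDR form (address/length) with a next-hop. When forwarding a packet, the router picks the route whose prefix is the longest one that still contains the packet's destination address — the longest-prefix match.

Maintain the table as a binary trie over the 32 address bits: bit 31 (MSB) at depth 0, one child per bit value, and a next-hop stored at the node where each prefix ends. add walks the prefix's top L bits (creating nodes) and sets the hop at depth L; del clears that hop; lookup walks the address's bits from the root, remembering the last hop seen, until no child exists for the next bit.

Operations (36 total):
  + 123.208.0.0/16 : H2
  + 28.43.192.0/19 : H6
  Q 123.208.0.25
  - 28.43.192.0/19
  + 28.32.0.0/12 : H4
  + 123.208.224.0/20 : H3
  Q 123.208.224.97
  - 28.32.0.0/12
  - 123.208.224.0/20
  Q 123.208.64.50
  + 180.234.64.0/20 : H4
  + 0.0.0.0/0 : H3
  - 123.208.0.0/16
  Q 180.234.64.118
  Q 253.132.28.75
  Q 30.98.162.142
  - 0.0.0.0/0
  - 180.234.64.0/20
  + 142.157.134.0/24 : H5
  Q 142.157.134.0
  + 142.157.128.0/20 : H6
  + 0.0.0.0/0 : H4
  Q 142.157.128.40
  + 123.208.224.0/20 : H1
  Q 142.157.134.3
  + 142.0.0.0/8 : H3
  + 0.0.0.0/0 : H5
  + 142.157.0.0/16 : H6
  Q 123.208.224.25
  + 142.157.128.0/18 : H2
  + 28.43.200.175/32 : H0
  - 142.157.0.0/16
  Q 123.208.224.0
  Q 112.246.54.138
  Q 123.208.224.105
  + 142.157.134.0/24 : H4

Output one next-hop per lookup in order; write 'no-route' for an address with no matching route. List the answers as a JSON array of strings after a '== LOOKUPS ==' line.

Trace:
  + 123.208.0.0/16 (H2) depth=16
  + 28.43.192.0/19 (H6) depth=19
  Q 123.208.0.25: descend 0111101111010000 ; hops seen [H2] ; pick H2
  del 28.43.192.0/19 (clear depth 19)
  + 28.32.0.0/12 (H4) depth=12
  + 123.208.224.0/20 (H3) depth=20
  Q 123.208.224.97: descend 01111011110100001110 ; hops seen [H2,H3] ; pick H3
  del 28.32.0.0/12 (clear depth 12)
  del 123.208.224.0/20 (clear depth 20)
  Q 123.208.64.50: descend 0111101111010000 ; hops seen [H2] ; pick H2
  + 180.234.64.0/20 (H4) depth=20
  + 0.0.0.0/0 (H3) depth=0
  del 123.208.0.0/16 (clear depth 16)
  Q 180.234.64.118: descend 10110100111010100100 ; hops seen [H3,H4] ; pick H4
  Q 253.132.28.75: descend 1 ; hops seen [H3] ; pick H3
  Q 30.98.162.142: descend 000111 ; hops seen [H3] ; pick H3
  del 0.0.0.0/0 (clear depth 0)
  del 180.234.64.0/20 (clear depth 20)
  + 142.157.134.0/24 (H5) depth=24
  Q 142.157.134.0: descend 100011101001110110000110 ; hops seen [H5] ; pick H5
  + 142.157.128.0/20 (H6) depth=20
  + 0.0.0.0/0 (H4) depth=0
  Q 142.157.128.40: descend 100011101001110110000 ; hops seen [H4,H6] ; pick H6
  + 123.208.224.0/20 (H1) depth=20
  Q 142.157.134.3: descend 100011101001110110000110 ; hops seen [H4,H6,H5] ; pick H5
  + 142.0.0.0/8 (H3) depth=8
  + 0.0.0.0/0 (H5) depth=0
  + 142.157.0.0/16 (H6) depth=16
  Q 123.208.224.25: descend 01111011110100001110 ; hops seen [H5,H1] ; pick H1
  + 142.157.128.0/18 (H2) depth=18
  + 28.43.200.175/32 (H0) depth=32
  del 142.157.0.0/16 (clear depth 16)
  Q 123.208.224.0: descend 01111011110100001110 ; hops seen [H5,H1] ; pick H1
  Q 112.246.54.138: descend 0111 ; hops seen [H5] ; pick H5
  Q 123.208.224.105: descend 01111011110100001110 ; hops seen [H5,H1] ; pick H1
  + 142.157.134.0/24 (H4) depth=24

== LOOKUPS ==
["H2","H3","H2","H4","H3","H3","H5","H6","H5","H1","H1","H5","H1"]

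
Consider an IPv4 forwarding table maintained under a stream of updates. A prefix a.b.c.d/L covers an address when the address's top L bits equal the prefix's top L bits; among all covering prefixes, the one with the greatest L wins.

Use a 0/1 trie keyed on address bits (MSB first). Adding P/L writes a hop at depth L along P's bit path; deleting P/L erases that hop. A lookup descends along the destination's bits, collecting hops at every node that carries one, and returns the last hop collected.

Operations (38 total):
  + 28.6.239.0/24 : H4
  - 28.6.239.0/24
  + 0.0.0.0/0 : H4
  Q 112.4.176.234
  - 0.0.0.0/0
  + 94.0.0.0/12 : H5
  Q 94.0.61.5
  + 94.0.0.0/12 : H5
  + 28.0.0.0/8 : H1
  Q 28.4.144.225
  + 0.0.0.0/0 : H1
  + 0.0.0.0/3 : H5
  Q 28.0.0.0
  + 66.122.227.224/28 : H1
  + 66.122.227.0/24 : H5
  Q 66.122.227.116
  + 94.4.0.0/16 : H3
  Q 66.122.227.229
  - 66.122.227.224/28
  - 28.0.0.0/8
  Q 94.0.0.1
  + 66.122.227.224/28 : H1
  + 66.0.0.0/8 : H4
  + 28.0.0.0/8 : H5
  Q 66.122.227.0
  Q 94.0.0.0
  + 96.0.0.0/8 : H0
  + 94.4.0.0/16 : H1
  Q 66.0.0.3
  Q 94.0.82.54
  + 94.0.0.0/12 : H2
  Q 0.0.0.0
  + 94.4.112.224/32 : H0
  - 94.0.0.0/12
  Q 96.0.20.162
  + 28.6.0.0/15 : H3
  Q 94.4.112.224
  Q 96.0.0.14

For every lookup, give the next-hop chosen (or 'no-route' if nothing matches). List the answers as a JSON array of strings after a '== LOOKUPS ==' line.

Trace:
  + 28.6.239.0/24 (H4) depth=24
  del 28.6.239.0/24 (clear depth 24)
  + 0.0.0.0/0 (H4) depth=0
  lookup 112.4.176.234: bits 0 walk d0:H4→d1:- -> H4
  del 0.0.0.0/0 (clear depth 0)
  + 94.0.0.0/12 (H5) depth=12
  lookup 94.0.61.5: bits 010111100000 walk d0:-→d1:-→d2:-→d3:-→d4:-→d5:-→d6:-→d7:-→d8:-→d9:-→d10:-→d11:-→d12:H5 -> H5
  + 94.0.0.0/12 (H5) depth=12
  + 28.0.0.0/8 (H1) depth=8
  lookup 28.4.144.225: bits 00011100000001 walk d0:-→d1:-→d2:-→d3:-→d4:-→d5:-→d6:-→d7:-→d8:H1→d9:-→d10:-→d11:-→d12:-→d13:-→d14:- -> H1
  + 0.0.0.0/0 (H1) depth=0
  + 0.0.0.0/3 (H5) depth=3
  lookup 28.0.0.0: bits 0001110000000 walk d0:H1→d1:-→d2:-→d3:H5→d4:-→d5:-→d6:-→d7:-→d8:H1→d9:-→d10:-→d11:-→d12:-→d13:- -> H1
  + 66.122.227.224/28 (H1) depth=28
  + 66.122.227.0/24 (H5) depth=24
  lookup 66.122.227.116: bits 010000100111101011100011 walk d0:H1→d1:-→d2:-→d3:-→d4:-→d5:-→d6:-→d7:-→d8:-→d9:-→d10:-→d11:-→d12:-→d13:-→d14:-→d15:-→d16:-→d17:-→d18:-→d19:-→d20:-→d21:-→d22:-→d23:-→d24:H5 -> H5
  + 94.4.0.0/16 (H3) depth=16
  lookup 66.122.227.229: bits 0100001001111010111000111110 walk d0:H1→d1:-→d2:-→d3:-→d4:-→d5:-→d6:-→d7:-→d8:-→d9:-→d10:-→d11:-→d12:-→d13:-→d14:-→d15:-→d16:-→d17:-→d18:-→d19:-→d20:-→d21:-→d22:-→d23:-→d24:H5→d25:-→d26:-→d27:-→d28:H1 -> H1
  del 66.122.227.224/28 (clear depth 28)
  del 28.0.0.0/8 (clear depth 8)
  lookup 94.0.0.1: bits 0101111000000 walk d0:H1→d1:-→d2:-→d3:-→d4:-→d5:-→d6:-→d7:-→d8:-→d9:-→d10:-→d11:-→d12:H5→d13:- -> H5
  + 66.122.227.224/28 (H1) depth=28
  + 66.0.0.0/8 (H4) depth=8
  + 28.0.0.0/8 (H5) depth=8
  lookup 66.122.227.0: bits 010000100111101011100011 walk d0:H1→d1:-→d2:-→d3:-→d4:-→d5:-→d6:-→d7:-→d8:H4→d9:-→d10:-→d11:-→d12:-→d13:-→d14:-→d15:-→d16:-→d17:-→d18:-→d19:-→d20:-→d21:-→d22:-→d23:-→d24:H5 -> H5
  lookup 94.0.0.0: bits 0101111000000 walk d0:H1→d1:-→d2:-→d3:-→d4:-→d5:-→d6:-→d7:-→d8:-→d9:-→d10:-→d11:-→d12:H5→d13:- -> H5
  + 96.0.0.0/8 (H0) depth=8
  + 94.4.0.0/16 (H1) depth=16
  lookup 66.0.0.3: bits 010000100 walk d0:H1→d1:-→d2:-→d3:-→d4:-→d5:-→d6:-→d7:-→d8:H4→d9:- -> H4
  lookup 94.0.82.54: bits 0101111000000 walk d0:H1→d1:-→d2:-→d3:-→d4:-→d5:-→d6:-→d7:-→d8:-→d9:-→d10:-→d11:-→d12:H5→d13:- -> H5
  + 94.0.0.0/12 (H2) depth=12
  lookup 0.0.0.0: bits 000 walk d0:H1→d1:-→d2:-→d3:H5 -> H5
  + 94.4.112.224/32 (H0) depth=32
  del 94.0.0.0/12 (clear depth 12)
  lookup 96.0.20.162: bits 01100000 walk d0:H1→d1:-→d2:-→d3:-→d4:-→d5:-→d6:-→d7:-→d8:H0 -> H0
  + 28.6.0.0/15 (H3) depth=15
  lookup 94.4.112.224: bits 01011110000001000111000011100000 walk d0:H1→d1:-→d2:-→d3:-→d4:-→d5:-→d6:-→d7:-→d8:-→d9:-→d10:-→d11:-→d12:-→d13:-→d14:-→d15:-→d16:H1→d17:-→d18:-→d19:-→d20:-→d21:-→d22:-→d23:-→d24:-→d25:-→d26:-→d27:-→d28:-→d29:-→d30:-→d31:-→d32:H0 -> H0
  lookup 96.0.0.14: bits 01100000 walk d0:H1→d1:-→d2:-→d3:-→d4:-→d5:-→d6:-→d7:-→d8:H0 -> H0

== LOOKUPS ==
["H4","H5","H1","H1","H5","H1","H5","H5","H5","H4","H5","H5","H0","H0","H0"]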